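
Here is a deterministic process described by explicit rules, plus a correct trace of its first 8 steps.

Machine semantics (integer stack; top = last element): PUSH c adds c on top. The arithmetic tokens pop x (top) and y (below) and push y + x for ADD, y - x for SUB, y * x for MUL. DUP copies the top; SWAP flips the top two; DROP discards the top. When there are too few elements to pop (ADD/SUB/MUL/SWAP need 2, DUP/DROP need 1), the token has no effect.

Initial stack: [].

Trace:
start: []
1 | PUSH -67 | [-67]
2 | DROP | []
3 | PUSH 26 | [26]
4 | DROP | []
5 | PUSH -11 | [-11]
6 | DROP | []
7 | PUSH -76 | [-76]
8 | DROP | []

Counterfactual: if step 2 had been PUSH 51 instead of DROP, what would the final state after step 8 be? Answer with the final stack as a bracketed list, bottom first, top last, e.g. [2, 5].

[-67, 51]

(re-executing from step 2 with the substitution; state before step 2: [-67])
2 | PUSH 51 | [-67, 51]
3 | PUSH 26 | [-67, 51, 26]
4 | DROP | [-67, 51]
5 | PUSH -11 | [-67, 51, -11]
6 | DROP | [-67, 51]
7 | PUSH -76 | [-67, 51, -76]
8 | DROP | [-67, 51]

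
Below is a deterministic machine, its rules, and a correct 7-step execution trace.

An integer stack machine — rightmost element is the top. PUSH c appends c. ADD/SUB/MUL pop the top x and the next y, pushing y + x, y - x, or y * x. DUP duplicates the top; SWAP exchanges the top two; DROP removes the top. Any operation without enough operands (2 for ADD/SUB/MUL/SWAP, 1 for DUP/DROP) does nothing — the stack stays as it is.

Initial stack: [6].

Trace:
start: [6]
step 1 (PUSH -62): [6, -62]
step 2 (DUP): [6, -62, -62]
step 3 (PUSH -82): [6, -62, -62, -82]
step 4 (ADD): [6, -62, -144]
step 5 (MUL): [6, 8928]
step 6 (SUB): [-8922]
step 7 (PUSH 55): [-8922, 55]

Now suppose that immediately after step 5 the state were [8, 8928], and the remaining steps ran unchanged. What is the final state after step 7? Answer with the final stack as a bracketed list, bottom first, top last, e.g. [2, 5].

state after step 5 := [8, 8928]
step 6 (SUB): [-8920]
step 7 (PUSH 55): [-8920, 55]

[-8920, 55]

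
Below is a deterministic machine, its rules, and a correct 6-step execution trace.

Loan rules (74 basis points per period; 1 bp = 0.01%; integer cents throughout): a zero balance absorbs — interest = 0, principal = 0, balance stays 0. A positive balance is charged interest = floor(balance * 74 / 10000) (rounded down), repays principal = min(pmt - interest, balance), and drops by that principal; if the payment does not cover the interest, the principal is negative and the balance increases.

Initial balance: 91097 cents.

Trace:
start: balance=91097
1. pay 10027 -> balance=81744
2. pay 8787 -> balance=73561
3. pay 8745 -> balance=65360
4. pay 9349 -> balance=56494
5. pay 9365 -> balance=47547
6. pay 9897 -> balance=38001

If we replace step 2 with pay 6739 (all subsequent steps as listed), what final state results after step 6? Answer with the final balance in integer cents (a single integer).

(re-executing from step 2 with the substitution; state before step 2: balance=81744)
2. pay 6739 -> balance=75609
3. pay 8745 -> balance=67423
4. pay 9349 -> balance=58572
5. pay 9365 -> balance=49640
6. pay 9897 -> balance=40110

40110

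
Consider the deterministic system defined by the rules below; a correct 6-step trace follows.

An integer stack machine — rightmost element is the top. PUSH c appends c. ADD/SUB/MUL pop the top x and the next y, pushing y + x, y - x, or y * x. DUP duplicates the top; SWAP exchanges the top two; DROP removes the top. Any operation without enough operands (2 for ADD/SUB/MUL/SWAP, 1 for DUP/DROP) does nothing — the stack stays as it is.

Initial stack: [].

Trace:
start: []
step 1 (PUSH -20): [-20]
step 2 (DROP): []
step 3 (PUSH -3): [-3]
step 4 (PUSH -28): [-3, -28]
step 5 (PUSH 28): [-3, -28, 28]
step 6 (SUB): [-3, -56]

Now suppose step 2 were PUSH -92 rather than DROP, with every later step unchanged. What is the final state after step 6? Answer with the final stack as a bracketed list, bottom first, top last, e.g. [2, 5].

(re-executing from step 2 with the substitution; state before step 2: [-20])
step 2 (PUSH -92): [-20, -92]
step 3 (PUSH -3): [-20, -92, -3]
step 4 (PUSH -28): [-20, -92, -3, -28]
step 5 (PUSH 28): [-20, -92, -3, -28, 28]
step 6 (SUB): [-20, -92, -3, -56]

[-20, -92, -3, -56]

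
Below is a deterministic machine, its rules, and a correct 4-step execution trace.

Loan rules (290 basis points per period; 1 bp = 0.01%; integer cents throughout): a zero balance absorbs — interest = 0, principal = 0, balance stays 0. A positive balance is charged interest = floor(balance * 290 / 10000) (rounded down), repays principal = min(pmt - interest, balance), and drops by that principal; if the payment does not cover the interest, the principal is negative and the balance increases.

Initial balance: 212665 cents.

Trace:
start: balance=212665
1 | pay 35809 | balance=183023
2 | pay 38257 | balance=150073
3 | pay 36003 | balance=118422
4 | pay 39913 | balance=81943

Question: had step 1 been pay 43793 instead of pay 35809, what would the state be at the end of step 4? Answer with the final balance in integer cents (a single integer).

73244

(re-executing from step 1 with the substitution; state before step 1: balance=212665)
1 | pay 43793 | balance=175039
2 | pay 38257 | balance=141858
3 | pay 36003 | balance=109968
4 | pay 39913 | balance=73244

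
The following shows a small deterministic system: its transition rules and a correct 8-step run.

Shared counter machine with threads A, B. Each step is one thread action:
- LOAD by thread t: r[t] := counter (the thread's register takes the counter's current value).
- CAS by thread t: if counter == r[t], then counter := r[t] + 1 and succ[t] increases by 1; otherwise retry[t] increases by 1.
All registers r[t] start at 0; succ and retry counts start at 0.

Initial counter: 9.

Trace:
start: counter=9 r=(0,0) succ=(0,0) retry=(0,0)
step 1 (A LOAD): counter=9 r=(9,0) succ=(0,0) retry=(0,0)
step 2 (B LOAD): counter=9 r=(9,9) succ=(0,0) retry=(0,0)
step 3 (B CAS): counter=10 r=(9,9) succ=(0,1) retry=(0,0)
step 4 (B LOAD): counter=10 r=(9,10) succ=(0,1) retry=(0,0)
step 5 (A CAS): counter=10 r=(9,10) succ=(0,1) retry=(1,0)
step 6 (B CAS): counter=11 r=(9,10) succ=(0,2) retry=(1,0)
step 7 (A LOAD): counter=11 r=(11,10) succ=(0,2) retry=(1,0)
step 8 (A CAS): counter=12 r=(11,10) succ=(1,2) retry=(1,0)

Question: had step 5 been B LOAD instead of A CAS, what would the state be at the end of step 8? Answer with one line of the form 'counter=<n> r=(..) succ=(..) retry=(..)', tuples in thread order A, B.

counter=12 r=(11,10) succ=(1,2) retry=(0,0)

(re-executing from step 5 with the substitution; state before step 5: counter=10 r=(9,10) succ=(0,1) retry=(0,0))
step 5 (B LOAD): counter=10 r=(9,10) succ=(0,1) retry=(0,0)
step 6 (B CAS): counter=11 r=(9,10) succ=(0,2) retry=(0,0)
step 7 (A LOAD): counter=11 r=(11,10) succ=(0,2) retry=(0,0)
step 8 (A CAS): counter=12 r=(11,10) succ=(1,2) retry=(0,0)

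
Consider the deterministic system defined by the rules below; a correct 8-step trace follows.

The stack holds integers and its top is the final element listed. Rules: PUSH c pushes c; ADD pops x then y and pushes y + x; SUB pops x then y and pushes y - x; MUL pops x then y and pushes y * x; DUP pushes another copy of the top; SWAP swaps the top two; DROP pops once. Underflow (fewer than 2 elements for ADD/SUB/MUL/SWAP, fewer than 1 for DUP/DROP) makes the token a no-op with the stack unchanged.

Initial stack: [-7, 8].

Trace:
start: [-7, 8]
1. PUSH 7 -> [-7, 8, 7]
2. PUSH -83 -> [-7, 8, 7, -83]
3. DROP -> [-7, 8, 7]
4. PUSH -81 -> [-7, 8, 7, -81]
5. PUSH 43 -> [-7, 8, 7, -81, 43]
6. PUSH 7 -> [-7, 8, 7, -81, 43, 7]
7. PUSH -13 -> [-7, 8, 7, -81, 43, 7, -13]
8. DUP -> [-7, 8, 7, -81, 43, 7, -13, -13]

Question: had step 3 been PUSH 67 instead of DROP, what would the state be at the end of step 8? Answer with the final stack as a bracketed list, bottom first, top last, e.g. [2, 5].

[-7, 8, 7, -83, 67, -81, 43, 7, -13, -13]

(re-executing from step 3 with the substitution; state before step 3: [-7, 8, 7, -83])
3. PUSH 67 -> [-7, 8, 7, -83, 67]
4. PUSH -81 -> [-7, 8, 7, -83, 67, -81]
5. PUSH 43 -> [-7, 8, 7, -83, 67, -81, 43]
6. PUSH 7 -> [-7, 8, 7, -83, 67, -81, 43, 7]
7. PUSH -13 -> [-7, 8, 7, -83, 67, -81, 43, 7, -13]
8. DUP -> [-7, 8, 7, -83, 67, -81, 43, 7, -13, -13]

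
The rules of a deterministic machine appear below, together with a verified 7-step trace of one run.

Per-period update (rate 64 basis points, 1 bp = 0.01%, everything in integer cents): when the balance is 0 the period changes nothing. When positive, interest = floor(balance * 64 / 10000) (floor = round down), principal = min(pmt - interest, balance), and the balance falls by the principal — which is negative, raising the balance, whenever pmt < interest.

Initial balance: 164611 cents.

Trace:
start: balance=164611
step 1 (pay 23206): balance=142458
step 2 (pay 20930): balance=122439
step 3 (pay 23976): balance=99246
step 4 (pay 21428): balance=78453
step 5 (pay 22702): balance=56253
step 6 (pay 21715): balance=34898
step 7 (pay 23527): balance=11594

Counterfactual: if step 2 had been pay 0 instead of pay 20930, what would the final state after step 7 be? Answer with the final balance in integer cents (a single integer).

(re-executing from step 2 with the substitution; state before step 2: balance=142458)
step 2 (pay 0): balance=143369
step 3 (pay 23976): balance=120310
step 4 (pay 21428): balance=99651
step 5 (pay 22702): balance=77586
step 6 (pay 21715): balance=56367
step 7 (pay 23527): balance=33200

33200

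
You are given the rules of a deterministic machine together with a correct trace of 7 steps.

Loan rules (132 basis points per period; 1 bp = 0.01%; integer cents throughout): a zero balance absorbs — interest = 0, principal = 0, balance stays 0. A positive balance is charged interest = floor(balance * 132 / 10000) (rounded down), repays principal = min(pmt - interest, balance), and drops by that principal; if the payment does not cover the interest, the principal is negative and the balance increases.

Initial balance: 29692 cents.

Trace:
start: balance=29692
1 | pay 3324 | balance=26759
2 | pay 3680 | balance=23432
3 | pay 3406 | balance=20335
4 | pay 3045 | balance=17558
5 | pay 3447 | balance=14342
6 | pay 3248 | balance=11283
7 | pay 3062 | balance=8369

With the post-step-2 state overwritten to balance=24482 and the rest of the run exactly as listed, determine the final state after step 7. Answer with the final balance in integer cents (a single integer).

state after step 2 := balance=24482
3 | pay 3406 | balance=21399
4 | pay 3045 | balance=18636
5 | pay 3447 | balance=15434
6 | pay 3248 | balance=12389
7 | pay 3062 | balance=9490

9490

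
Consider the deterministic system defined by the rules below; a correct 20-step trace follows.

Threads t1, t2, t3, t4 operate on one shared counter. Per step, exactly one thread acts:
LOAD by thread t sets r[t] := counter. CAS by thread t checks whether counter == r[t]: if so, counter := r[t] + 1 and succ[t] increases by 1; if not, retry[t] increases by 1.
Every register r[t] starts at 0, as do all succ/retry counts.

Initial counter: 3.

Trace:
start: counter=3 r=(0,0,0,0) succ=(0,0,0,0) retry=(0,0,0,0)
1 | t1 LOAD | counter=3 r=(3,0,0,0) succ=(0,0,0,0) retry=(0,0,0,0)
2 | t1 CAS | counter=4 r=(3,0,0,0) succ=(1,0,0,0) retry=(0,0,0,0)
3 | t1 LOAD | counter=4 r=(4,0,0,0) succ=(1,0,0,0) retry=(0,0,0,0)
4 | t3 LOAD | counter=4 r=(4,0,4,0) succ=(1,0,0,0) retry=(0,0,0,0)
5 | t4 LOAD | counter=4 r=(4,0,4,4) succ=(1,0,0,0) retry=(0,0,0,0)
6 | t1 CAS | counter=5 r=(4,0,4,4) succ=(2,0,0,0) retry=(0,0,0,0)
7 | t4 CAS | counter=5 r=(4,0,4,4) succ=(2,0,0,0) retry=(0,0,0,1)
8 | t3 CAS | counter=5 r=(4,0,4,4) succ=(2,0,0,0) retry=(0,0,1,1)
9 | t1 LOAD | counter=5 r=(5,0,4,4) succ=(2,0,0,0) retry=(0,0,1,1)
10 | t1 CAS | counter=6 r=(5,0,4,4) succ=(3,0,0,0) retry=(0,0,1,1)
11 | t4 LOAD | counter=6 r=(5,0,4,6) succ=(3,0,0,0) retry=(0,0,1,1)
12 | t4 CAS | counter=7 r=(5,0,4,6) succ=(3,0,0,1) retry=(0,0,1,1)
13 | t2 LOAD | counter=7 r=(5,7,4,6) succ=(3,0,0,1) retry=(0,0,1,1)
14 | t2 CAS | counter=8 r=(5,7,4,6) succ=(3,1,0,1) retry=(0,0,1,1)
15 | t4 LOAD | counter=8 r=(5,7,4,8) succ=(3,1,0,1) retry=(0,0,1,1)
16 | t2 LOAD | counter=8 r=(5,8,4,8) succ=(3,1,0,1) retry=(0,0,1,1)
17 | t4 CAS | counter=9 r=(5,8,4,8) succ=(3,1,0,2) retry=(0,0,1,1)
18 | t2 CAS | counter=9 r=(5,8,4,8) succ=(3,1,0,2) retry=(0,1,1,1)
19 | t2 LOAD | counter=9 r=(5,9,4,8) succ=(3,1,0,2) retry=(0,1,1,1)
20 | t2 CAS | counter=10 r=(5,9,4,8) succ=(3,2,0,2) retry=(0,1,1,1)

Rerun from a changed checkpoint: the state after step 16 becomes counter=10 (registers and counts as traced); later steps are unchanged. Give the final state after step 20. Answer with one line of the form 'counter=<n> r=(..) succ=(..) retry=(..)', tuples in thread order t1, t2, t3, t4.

counter=11 r=(5,10,4,8) succ=(3,2,0,1) retry=(0,1,1,2)

state after step 16 := counter=10 r=(5,8,4,8) succ=(3,1,0,1) retry=(0,0,1,1)
17 | t4 CAS | counter=10 r=(5,8,4,8) succ=(3,1,0,1) retry=(0,0,1,2)
18 | t2 CAS | counter=10 r=(5,8,4,8) succ=(3,1,0,1) retry=(0,1,1,2)
19 | t2 LOAD | counter=10 r=(5,10,4,8) succ=(3,1,0,1) retry=(0,1,1,2)
20 | t2 CAS | counter=11 r=(5,10,4,8) succ=(3,2,0,1) retry=(0,1,1,2)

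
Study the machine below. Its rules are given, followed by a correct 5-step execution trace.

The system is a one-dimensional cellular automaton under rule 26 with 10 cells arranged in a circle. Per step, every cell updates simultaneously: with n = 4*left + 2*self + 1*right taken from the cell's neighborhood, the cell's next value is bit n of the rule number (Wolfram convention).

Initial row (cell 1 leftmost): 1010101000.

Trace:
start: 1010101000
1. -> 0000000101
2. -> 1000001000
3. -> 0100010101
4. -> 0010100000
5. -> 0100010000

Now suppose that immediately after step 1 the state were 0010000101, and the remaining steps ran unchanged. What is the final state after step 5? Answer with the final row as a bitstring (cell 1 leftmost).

0001010010

state after step 1 := 0010000101
2. -> 1101001000
3. -> 1000110101
4. -> 0101100001
5. -> 0001010010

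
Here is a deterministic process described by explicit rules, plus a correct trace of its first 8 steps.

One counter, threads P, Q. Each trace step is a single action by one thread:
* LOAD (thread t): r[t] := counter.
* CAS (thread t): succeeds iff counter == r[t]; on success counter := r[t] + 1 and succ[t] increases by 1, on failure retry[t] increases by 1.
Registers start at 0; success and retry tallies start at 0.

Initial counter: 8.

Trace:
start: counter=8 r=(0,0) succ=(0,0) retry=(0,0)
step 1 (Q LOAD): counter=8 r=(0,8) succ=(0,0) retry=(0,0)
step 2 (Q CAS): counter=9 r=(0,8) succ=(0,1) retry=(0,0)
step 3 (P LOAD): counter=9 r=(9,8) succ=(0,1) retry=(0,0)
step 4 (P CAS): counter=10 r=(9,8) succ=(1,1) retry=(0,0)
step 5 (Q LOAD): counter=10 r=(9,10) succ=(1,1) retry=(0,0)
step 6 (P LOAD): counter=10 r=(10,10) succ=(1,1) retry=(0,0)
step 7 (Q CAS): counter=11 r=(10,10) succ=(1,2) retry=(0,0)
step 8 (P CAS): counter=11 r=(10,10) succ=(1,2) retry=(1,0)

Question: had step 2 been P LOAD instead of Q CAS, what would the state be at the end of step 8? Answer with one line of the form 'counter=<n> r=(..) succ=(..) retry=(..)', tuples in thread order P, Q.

(re-executing from step 2 with the substitution; state before step 2: counter=8 r=(0,8) succ=(0,0) retry=(0,0))
step 2 (P LOAD): counter=8 r=(8,8) succ=(0,0) retry=(0,0)
step 3 (P LOAD): counter=8 r=(8,8) succ=(0,0) retry=(0,0)
step 4 (P CAS): counter=9 r=(8,8) succ=(1,0) retry=(0,0)
step 5 (Q LOAD): counter=9 r=(8,9) succ=(1,0) retry=(0,0)
step 6 (P LOAD): counter=9 r=(9,9) succ=(1,0) retry=(0,0)
step 7 (Q CAS): counter=10 r=(9,9) succ=(1,1) retry=(0,0)
step 8 (P CAS): counter=10 r=(9,9) succ=(1,1) retry=(1,0)

counter=10 r=(9,9) succ=(1,1) retry=(1,0)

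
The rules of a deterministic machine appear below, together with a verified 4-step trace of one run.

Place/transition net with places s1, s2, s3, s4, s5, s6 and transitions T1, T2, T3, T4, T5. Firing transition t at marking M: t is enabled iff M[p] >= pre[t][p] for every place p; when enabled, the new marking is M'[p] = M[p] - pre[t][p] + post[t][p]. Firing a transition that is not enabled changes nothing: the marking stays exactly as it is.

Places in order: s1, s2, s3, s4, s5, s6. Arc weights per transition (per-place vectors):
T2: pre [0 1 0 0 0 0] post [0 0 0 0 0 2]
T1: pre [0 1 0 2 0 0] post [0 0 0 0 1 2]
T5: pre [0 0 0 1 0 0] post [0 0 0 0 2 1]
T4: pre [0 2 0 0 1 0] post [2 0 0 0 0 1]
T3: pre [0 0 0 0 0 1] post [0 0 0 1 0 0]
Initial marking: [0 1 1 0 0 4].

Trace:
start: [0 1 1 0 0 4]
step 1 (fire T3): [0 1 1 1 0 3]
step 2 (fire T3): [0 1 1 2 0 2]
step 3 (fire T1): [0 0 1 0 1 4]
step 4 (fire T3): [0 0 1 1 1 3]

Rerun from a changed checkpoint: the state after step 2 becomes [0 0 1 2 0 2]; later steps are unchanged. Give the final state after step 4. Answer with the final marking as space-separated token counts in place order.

state after step 2 := [0 0 1 2 0 2]
step 3 (fire T1): [0 0 1 2 0 2]
step 4 (fire T3): [0 0 1 3 0 1]

0 0 1 3 0 1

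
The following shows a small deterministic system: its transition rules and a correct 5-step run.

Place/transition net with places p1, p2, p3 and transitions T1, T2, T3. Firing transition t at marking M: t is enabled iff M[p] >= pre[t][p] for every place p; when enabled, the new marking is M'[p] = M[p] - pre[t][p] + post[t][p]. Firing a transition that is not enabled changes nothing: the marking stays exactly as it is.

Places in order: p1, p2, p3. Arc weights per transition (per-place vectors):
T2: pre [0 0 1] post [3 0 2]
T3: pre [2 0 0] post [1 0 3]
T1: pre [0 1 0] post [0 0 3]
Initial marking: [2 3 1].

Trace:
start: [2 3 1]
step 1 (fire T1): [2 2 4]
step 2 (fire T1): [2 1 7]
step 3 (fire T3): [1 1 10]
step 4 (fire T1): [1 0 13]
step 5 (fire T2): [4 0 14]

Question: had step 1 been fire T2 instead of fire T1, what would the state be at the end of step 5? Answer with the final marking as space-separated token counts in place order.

7 1 12

(re-executing from step 1 with the substitution; state before step 1: [2 3 1])
step 1 (fire T2): [5 3 2]
step 2 (fire T1): [5 2 5]
step 3 (fire T3): [4 2 8]
step 4 (fire T1): [4 1 11]
step 5 (fire T2): [7 1 12]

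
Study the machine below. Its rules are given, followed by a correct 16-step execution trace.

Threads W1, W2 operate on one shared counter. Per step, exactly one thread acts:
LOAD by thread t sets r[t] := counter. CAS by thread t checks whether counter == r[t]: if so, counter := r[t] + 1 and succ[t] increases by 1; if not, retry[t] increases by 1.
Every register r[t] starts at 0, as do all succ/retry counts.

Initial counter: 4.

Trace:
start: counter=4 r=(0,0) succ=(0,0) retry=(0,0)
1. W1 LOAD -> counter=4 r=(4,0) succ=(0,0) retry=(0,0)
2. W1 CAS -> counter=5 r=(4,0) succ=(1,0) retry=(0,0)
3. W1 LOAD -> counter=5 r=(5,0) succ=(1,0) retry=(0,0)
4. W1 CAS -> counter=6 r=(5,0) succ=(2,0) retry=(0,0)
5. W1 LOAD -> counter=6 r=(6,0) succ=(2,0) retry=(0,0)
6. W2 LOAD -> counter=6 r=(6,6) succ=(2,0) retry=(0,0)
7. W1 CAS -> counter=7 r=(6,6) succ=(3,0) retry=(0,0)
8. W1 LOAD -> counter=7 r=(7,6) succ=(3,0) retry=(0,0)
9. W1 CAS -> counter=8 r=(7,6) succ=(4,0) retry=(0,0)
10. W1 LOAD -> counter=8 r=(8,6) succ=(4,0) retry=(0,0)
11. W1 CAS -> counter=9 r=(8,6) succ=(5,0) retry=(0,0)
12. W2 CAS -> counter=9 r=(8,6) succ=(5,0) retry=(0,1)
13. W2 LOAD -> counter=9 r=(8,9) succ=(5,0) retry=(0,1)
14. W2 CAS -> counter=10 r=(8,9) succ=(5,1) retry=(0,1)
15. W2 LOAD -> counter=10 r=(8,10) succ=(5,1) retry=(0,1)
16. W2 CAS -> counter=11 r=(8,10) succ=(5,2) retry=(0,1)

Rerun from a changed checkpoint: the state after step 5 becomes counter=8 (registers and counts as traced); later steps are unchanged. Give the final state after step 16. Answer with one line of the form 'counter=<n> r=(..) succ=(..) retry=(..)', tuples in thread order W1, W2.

counter=12 r=(9,11) succ=(4,2) retry=(1,1)

state after step 5 := counter=8 r=(6,0) succ=(2,0) retry=(0,0)
6. W2 LOAD -> counter=8 r=(6,8) succ=(2,0) retry=(0,0)
7. W1 CAS -> counter=8 r=(6,8) succ=(2,0) retry=(1,0)
8. W1 LOAD -> counter=8 r=(8,8) succ=(2,0) retry=(1,0)
9. W1 CAS -> counter=9 r=(8,8) succ=(3,0) retry=(1,0)
10. W1 LOAD -> counter=9 r=(9,8) succ=(3,0) retry=(1,0)
11. W1 CAS -> counter=10 r=(9,8) succ=(4,0) retry=(1,0)
12. W2 CAS -> counter=10 r=(9,8) succ=(4,0) retry=(1,1)
13. W2 LOAD -> counter=10 r=(9,10) succ=(4,0) retry=(1,1)
14. W2 CAS -> counter=11 r=(9,10) succ=(4,1) retry=(1,1)
15. W2 LOAD -> counter=11 r=(9,11) succ=(4,1) retry=(1,1)
16. W2 CAS -> counter=12 r=(9,11) succ=(4,2) retry=(1,1)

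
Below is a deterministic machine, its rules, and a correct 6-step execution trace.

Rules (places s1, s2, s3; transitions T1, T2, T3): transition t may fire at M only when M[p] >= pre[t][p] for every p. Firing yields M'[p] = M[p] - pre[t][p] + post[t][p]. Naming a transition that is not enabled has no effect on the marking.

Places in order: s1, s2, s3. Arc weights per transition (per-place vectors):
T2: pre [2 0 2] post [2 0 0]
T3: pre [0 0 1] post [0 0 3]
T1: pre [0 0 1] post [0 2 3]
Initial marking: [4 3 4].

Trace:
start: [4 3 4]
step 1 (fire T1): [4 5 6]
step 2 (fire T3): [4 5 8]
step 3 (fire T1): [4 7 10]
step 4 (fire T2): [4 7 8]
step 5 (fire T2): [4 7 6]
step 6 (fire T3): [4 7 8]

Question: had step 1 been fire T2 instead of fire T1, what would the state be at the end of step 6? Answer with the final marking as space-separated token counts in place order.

(re-executing from step 1 with the substitution; state before step 1: [4 3 4])
step 1 (fire T2): [4 3 2]
step 2 (fire T3): [4 3 4]
step 3 (fire T1): [4 5 6]
step 4 (fire T2): [4 5 4]
step 5 (fire T2): [4 5 2]
step 6 (fire T3): [4 5 4]

4 5 4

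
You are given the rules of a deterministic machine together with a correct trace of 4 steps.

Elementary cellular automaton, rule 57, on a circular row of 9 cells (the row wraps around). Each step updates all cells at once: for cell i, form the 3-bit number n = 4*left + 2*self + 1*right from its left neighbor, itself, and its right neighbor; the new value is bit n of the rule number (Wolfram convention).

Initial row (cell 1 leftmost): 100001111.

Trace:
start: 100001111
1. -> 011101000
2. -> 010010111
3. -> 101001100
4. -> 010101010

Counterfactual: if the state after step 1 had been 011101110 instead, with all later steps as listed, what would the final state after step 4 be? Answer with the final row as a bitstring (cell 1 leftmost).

010101010

state after step 1 := 011101110
2. -> 010011001
3. -> 101010100
4. -> 010101010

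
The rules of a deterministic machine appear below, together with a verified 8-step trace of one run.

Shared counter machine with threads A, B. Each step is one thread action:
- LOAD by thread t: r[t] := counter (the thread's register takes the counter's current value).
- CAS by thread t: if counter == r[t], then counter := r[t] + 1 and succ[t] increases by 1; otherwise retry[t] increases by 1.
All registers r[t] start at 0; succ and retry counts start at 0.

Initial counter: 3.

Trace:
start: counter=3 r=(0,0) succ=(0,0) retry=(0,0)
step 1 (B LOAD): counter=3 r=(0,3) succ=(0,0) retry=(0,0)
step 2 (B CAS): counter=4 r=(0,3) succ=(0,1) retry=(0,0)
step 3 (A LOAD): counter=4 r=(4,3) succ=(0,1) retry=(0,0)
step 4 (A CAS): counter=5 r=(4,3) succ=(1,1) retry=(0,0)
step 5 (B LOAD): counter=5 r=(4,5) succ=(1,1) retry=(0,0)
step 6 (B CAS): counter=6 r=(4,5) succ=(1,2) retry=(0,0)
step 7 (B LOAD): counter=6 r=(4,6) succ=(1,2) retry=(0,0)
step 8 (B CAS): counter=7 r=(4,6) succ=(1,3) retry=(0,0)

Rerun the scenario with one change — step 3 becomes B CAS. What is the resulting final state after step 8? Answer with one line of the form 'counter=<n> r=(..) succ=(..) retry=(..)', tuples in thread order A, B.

(re-executing from step 3 with the substitution; state before step 3: counter=4 r=(0,3) succ=(0,1) retry=(0,0))
step 3 (B CAS): counter=4 r=(0,3) succ=(0,1) retry=(0,1)
step 4 (A CAS): counter=4 r=(0,3) succ=(0,1) retry=(1,1)
step 5 (B LOAD): counter=4 r=(0,4) succ=(0,1) retry=(1,1)
step 6 (B CAS): counter=5 r=(0,4) succ=(0,2) retry=(1,1)
step 7 (B LOAD): counter=5 r=(0,5) succ=(0,2) retry=(1,1)
step 8 (B CAS): counter=6 r=(0,5) succ=(0,3) retry=(1,1)

counter=6 r=(0,5) succ=(0,3) retry=(1,1)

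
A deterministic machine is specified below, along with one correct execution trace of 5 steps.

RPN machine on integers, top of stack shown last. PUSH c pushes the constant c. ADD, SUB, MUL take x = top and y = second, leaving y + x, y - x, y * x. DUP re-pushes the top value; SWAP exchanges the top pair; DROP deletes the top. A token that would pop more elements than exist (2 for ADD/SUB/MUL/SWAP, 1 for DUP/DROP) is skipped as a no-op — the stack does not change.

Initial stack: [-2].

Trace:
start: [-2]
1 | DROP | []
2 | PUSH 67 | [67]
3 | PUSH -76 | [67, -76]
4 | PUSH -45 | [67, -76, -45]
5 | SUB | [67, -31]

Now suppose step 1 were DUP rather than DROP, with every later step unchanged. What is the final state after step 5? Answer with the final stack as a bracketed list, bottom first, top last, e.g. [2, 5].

[-2, -2, 67, -31]

(re-executing from step 1 with the substitution; state before step 1: [-2])
1 | DUP | [-2, -2]
2 | PUSH 67 | [-2, -2, 67]
3 | PUSH -76 | [-2, -2, 67, -76]
4 | PUSH -45 | [-2, -2, 67, -76, -45]
5 | SUB | [-2, -2, 67, -31]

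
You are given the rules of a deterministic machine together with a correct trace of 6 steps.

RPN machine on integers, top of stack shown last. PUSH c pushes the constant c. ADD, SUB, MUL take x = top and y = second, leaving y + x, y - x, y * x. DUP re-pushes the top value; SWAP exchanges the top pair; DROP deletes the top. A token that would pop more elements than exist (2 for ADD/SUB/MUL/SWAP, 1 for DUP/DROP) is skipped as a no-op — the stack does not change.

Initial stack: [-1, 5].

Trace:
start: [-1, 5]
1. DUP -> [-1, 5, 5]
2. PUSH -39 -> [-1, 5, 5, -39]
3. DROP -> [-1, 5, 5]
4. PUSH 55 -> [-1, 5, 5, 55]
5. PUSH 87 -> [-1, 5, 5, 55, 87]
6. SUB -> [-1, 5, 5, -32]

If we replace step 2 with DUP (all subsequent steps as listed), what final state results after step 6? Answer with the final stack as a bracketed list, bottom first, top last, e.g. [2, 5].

(re-executing from step 2 with the substitution; state before step 2: [-1, 5, 5])
2. DUP -> [-1, 5, 5, 5]
3. DROP -> [-1, 5, 5]
4. PUSH 55 -> [-1, 5, 5, 55]
5. PUSH 87 -> [-1, 5, 5, 55, 87]
6. SUB -> [-1, 5, 5, -32]

[-1, 5, 5, -32]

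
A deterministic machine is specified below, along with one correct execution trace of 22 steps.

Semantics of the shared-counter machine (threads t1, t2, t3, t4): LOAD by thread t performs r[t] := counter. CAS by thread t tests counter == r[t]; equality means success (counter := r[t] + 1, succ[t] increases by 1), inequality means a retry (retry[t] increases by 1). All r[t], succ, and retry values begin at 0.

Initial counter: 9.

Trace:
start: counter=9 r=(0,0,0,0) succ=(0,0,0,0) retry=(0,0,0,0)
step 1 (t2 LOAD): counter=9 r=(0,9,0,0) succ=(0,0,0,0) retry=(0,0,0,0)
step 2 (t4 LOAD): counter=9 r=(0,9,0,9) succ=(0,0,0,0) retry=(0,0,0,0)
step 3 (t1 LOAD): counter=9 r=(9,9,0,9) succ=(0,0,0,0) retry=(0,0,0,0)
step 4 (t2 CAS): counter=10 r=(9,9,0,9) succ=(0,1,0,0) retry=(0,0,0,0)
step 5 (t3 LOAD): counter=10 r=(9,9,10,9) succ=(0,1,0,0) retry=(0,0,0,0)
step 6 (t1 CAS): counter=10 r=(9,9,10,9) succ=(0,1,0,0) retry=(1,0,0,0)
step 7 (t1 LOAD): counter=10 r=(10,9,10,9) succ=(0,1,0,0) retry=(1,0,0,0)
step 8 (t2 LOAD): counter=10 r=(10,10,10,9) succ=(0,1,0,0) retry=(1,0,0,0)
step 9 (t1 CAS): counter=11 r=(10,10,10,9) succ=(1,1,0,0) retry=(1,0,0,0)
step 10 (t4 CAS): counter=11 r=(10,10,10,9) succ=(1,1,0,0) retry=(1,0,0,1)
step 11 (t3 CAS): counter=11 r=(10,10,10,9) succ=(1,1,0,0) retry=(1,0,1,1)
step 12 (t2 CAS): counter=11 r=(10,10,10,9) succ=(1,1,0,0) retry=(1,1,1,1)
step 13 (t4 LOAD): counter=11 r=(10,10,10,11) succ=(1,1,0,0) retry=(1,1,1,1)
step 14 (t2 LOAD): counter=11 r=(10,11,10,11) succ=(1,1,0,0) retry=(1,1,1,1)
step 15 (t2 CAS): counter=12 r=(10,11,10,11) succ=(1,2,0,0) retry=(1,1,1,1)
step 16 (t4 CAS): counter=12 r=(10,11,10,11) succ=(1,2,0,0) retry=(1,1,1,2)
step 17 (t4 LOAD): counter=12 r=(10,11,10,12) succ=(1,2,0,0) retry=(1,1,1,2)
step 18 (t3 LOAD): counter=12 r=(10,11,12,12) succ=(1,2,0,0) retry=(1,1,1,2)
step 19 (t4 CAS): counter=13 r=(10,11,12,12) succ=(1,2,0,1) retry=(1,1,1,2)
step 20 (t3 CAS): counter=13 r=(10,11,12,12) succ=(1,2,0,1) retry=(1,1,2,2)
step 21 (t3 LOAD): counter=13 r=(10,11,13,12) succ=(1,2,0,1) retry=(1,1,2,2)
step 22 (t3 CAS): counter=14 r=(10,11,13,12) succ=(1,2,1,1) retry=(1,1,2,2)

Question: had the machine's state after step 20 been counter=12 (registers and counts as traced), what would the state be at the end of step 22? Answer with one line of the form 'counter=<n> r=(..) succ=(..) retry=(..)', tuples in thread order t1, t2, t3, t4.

state after step 20 := counter=12 r=(10,11,12,12) succ=(1,2,0,1) retry=(1,1,2,2)
step 21 (t3 LOAD): counter=12 r=(10,11,12,12) succ=(1,2,0,1) retry=(1,1,2,2)
step 22 (t3 CAS): counter=13 r=(10,11,12,12) succ=(1,2,1,1) retry=(1,1,2,2)

counter=13 r=(10,11,12,12) succ=(1,2,1,1) retry=(1,1,2,2)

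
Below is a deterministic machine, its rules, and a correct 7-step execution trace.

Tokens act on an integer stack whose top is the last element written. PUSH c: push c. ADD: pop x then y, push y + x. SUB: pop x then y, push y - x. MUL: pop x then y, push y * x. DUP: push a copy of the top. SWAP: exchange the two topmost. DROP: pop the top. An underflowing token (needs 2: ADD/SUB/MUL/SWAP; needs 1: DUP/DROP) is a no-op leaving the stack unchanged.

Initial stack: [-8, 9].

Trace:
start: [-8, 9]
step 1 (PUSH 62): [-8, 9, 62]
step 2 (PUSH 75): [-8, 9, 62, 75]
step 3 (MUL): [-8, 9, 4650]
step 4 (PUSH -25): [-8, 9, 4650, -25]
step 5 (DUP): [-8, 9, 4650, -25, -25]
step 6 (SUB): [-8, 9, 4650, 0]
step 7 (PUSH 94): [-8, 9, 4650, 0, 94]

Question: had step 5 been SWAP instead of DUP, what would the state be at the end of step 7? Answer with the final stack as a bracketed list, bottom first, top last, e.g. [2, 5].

[-8, 9, -4675, 94]

(re-executing from step 5 with the substitution; state before step 5: [-8, 9, 4650, -25])
step 5 (SWAP): [-8, 9, -25, 4650]
step 6 (SUB): [-8, 9, -4675]
step 7 (PUSH 94): [-8, 9, -4675, 94]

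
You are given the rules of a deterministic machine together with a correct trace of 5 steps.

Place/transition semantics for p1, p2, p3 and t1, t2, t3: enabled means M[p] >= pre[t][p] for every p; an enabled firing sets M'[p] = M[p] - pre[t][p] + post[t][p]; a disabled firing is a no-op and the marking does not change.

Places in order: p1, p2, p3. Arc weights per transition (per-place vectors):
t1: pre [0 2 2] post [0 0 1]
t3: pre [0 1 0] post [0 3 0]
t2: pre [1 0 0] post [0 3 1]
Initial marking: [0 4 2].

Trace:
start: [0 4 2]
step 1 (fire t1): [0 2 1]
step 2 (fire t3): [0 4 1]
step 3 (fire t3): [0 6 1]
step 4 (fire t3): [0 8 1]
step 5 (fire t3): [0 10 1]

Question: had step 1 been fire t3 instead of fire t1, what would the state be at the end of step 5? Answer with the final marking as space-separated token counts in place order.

(re-executing from step 1 with the substitution; state before step 1: [0 4 2])
step 1 (fire t3): [0 6 2]
step 2 (fire t3): [0 8 2]
step 3 (fire t3): [0 10 2]
step 4 (fire t3): [0 12 2]
step 5 (fire t3): [0 14 2]

0 14 2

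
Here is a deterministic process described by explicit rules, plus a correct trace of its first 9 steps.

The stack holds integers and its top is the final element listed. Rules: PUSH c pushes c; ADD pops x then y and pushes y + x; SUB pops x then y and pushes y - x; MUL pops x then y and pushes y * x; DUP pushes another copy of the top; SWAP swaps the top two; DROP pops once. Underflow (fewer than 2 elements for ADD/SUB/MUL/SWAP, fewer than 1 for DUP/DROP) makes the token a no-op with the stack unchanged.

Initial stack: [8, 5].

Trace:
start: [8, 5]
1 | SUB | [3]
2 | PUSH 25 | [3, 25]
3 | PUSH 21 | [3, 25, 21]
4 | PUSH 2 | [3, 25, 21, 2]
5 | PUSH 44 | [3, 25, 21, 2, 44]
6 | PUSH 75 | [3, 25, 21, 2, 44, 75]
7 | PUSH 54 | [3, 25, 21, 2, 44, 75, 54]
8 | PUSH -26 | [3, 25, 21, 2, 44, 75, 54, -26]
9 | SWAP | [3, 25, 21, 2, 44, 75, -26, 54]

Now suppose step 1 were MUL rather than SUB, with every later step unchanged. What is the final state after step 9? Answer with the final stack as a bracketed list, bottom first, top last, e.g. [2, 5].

[40, 25, 21, 2, 44, 75, -26, 54]

(re-executing from step 1 with the substitution; state before step 1: [8, 5])
1 | MUL | [40]
2 | PUSH 25 | [40, 25]
3 | PUSH 21 | [40, 25, 21]
4 | PUSH 2 | [40, 25, 21, 2]
5 | PUSH 44 | [40, 25, 21, 2, 44]
6 | PUSH 75 | [40, 25, 21, 2, 44, 75]
7 | PUSH 54 | [40, 25, 21, 2, 44, 75, 54]
8 | PUSH -26 | [40, 25, 21, 2, 44, 75, 54, -26]
9 | SWAP | [40, 25, 21, 2, 44, 75, -26, 54]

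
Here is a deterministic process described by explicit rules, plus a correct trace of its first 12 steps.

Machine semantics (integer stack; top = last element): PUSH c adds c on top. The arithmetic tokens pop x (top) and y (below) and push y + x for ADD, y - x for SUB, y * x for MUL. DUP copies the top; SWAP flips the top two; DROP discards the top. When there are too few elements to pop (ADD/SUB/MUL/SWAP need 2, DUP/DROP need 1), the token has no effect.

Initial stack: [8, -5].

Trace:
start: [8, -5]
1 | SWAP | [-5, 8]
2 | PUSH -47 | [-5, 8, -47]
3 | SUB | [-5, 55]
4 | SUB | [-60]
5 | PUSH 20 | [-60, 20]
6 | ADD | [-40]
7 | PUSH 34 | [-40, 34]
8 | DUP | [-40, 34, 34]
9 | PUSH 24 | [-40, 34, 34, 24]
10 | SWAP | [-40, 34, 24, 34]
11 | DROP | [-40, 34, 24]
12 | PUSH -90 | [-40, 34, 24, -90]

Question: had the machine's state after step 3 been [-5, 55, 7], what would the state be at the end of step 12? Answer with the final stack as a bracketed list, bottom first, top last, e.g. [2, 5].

[-5, 68, 34, 24, -90]

state after step 3 := [-5, 55, 7]
4 | SUB | [-5, 48]
5 | PUSH 20 | [-5, 48, 20]
6 | ADD | [-5, 68]
7 | PUSH 34 | [-5, 68, 34]
8 | DUP | [-5, 68, 34, 34]
9 | PUSH 24 | [-5, 68, 34, 34, 24]
10 | SWAP | [-5, 68, 34, 24, 34]
11 | DROP | [-5, 68, 34, 24]
12 | PUSH -90 | [-5, 68, 34, 24, -90]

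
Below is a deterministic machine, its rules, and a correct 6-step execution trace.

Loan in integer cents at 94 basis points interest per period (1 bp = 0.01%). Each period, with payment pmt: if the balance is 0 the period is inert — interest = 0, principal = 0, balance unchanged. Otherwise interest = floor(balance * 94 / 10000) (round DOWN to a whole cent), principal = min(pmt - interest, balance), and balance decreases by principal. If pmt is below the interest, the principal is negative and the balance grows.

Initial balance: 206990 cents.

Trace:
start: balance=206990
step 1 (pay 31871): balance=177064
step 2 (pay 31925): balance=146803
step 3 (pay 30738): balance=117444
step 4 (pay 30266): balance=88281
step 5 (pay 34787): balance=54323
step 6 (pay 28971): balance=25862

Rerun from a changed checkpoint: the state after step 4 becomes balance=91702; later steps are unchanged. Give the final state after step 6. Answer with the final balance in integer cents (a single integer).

29348

state after step 4 := balance=91702
step 5 (pay 34787): balance=57776
step 6 (pay 28971): balance=29348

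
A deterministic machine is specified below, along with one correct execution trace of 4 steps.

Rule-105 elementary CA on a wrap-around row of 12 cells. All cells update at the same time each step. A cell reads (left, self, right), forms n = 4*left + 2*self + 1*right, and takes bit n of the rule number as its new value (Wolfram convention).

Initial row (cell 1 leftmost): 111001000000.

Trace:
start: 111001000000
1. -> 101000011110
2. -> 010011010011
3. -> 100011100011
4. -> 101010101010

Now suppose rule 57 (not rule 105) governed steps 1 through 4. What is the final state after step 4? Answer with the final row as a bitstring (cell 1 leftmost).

(re-executing steps 1..4 under rule 57; state before step 1: 111001000000)
1. -> 100100111110
2. -> 010010100001
3. -> 101001011100
4. -> 010100110010

010100110010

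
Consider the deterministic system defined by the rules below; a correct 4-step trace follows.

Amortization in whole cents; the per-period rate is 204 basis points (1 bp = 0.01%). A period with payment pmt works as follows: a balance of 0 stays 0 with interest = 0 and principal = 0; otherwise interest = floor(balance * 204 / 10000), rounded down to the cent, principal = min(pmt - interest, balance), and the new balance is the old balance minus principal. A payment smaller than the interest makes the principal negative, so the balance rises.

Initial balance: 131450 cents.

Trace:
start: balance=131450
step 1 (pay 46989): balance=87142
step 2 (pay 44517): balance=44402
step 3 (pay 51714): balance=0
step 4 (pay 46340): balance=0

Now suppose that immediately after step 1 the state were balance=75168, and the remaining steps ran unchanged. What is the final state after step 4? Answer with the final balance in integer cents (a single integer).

state after step 1 := balance=75168
step 2 (pay 44517): balance=32184
step 3 (pay 51714): balance=0
step 4 (pay 46340): balance=0

0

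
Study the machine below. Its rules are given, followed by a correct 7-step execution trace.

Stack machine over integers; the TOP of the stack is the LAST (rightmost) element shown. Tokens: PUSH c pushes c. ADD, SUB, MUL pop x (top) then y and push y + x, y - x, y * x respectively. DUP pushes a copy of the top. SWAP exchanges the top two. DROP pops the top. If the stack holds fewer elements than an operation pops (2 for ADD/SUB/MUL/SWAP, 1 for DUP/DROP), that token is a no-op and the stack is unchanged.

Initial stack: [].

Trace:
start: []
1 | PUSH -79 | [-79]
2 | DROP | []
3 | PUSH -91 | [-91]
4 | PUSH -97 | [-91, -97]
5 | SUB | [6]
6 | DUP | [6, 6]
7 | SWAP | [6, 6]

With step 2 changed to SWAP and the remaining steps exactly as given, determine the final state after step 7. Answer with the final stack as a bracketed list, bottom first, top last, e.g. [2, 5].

(re-executing from step 2 with the substitution; state before step 2: [-79])
2 | SWAP | [-79]
3 | PUSH -91 | [-79, -91]
4 | PUSH -97 | [-79, -91, -97]
5 | SUB | [-79, 6]
6 | DUP | [-79, 6, 6]
7 | SWAP | [-79, 6, 6]

[-79, 6, 6]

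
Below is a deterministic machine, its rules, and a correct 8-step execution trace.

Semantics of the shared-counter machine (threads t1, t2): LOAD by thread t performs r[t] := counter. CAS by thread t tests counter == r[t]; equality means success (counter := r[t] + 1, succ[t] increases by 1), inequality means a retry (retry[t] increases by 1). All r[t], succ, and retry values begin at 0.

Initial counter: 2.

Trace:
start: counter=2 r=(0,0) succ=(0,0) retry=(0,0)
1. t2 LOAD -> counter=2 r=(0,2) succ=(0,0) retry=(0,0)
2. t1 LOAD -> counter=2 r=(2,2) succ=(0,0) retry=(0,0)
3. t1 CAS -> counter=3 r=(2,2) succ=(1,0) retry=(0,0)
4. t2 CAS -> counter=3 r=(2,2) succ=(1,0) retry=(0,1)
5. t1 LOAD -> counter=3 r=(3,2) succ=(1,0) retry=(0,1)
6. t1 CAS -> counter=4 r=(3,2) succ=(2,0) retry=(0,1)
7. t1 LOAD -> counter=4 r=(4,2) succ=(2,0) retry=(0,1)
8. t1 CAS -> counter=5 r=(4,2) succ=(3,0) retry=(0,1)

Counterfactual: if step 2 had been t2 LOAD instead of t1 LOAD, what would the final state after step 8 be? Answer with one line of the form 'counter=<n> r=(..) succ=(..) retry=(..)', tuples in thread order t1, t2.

(re-executing from step 2 with the substitution; state before step 2: counter=2 r=(0,2) succ=(0,0) retry=(0,0))
2. t2 LOAD -> counter=2 r=(0,2) succ=(0,0) retry=(0,0)
3. t1 CAS -> counter=2 r=(0,2) succ=(0,0) retry=(1,0)
4. t2 CAS -> counter=3 r=(0,2) succ=(0,1) retry=(1,0)
5. t1 LOAD -> counter=3 r=(3,2) succ=(0,1) retry=(1,0)
6. t1 CAS -> counter=4 r=(3,2) succ=(1,1) retry=(1,0)
7. t1 LOAD -> counter=4 r=(4,2) succ=(1,1) retry=(1,0)
8. t1 CAS -> counter=5 r=(4,2) succ=(2,1) retry=(1,0)

counter=5 r=(4,2) succ=(2,1) retry=(1,0)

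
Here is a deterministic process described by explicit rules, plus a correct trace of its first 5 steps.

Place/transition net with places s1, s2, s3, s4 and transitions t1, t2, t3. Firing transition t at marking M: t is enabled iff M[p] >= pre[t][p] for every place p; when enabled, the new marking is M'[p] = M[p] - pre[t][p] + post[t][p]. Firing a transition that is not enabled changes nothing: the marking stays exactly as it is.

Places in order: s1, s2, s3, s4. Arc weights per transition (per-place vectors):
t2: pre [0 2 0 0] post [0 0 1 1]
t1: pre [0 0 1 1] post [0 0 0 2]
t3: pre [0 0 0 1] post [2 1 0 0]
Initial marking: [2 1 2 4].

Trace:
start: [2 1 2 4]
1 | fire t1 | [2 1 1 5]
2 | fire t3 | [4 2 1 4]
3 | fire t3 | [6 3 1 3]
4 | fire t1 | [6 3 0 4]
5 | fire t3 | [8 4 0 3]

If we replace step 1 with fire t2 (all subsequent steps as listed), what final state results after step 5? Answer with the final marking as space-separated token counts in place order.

8 4 1 2

(re-executing from step 1 with the substitution; state before step 1: [2 1 2 4])
1 | fire t2 | [2 1 2 4]
2 | fire t3 | [4 2 2 3]
3 | fire t3 | [6 3 2 2]
4 | fire t1 | [6 3 1 3]
5 | fire t3 | [8 4 1 2]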